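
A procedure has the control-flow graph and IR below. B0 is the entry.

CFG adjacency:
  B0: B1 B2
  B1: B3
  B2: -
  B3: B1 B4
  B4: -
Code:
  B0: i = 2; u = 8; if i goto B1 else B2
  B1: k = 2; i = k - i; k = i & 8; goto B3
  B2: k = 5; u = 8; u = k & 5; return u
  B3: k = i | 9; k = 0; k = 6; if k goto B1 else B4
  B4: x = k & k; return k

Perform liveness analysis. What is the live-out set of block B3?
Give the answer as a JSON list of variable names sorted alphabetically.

Answer: ["i", "k"]

Analysis:
def/use:
  B0: def={i,u} ue=∅
  B1: def={i,k} ue={i}
  B2: def={k,u} ue=∅
  B3: def={k} ue={i}
  B4: def={x} ue={k}

Backward fixpoint:
  B0 li=∅ lo={i}
  B1 li={i} lo={i}
  B2 li=∅ lo=∅
  B3 li={i} lo={i,k}
  B4 li={k} lo=∅

live-out(B3) = ["i", "k"]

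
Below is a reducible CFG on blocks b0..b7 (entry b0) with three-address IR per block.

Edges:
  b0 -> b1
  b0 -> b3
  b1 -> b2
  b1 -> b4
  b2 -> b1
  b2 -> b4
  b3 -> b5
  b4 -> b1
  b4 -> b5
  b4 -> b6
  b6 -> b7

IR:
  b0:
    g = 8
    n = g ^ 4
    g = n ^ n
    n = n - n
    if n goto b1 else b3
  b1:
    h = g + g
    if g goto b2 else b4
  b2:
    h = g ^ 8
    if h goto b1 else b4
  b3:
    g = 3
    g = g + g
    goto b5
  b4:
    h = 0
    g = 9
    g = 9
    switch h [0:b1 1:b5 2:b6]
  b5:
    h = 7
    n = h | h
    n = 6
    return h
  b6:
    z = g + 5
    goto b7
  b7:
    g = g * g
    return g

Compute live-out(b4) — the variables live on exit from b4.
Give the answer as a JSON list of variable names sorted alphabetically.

Answer: ["g"]

Analysis:
def/use:
  b0: def={g,n} ue=∅
  b1: def={h} ue={g}
  b2: def={h} ue={g}
  b3: def={g} ue=∅
  b4: def={g,h} ue=∅
  b5: def={h,n} ue=∅
  b6: def={z} ue={g}
  b7: def={g} ue={g}

Liveness:
  b0 li=∅ lo={g}
  b1 li={g} lo={g}
  b2 li={g} lo={g}
  b3 li=∅ lo=∅
  b4 li=∅ lo={g}
  b5 li=∅ lo=∅
  b6 li={g} lo={g}
  b7 li={g} lo=∅

live-out(b4) = ["g"]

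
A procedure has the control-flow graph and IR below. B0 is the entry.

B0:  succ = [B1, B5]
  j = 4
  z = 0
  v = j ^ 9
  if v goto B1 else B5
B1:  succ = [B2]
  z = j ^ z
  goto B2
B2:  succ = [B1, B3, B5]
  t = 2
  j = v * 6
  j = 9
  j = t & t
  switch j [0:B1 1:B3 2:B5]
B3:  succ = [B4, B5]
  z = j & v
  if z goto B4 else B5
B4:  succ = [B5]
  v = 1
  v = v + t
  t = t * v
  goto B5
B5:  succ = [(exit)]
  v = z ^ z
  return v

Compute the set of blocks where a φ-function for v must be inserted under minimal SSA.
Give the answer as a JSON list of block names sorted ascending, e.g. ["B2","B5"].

idom tree: B1←B0 B2←B1 B3←B2 B4←B3 B5←B0
Dom∩ at merges:
  B1: preds {B0,B2}: {B0} ∩ {B0,B1,B2} = {B0}; idom=B0
  B5: preds {B0,B2,B3,B4}: {B0} ∩ {B0,B1,B2} ∩ {B0,B1,B2,B3} ∩ {B0,B1,B2,B3,B4} = {B0}; idom=B0

DF derivation:
  B1←B0: walk · to B0
  B1←B2: walk B2→B1 to B0
  B5←B0: walk · to B0
  B5←B2: walk B2→B1 to B0
  B5←B3: walk B3→B2→B1 to B0
  B5←B4: walk B4→B3→B2→B1 to B0
  B0 → ∅
  B1 → {B1,B5}
  B2 → {B1,B5}
  B3 → {B5}
  B4 → {B5}
  B5 → ∅

φ for v: defs {B0,B4,B5}
  DF⁺ = {B5}

Answer: ["B5"]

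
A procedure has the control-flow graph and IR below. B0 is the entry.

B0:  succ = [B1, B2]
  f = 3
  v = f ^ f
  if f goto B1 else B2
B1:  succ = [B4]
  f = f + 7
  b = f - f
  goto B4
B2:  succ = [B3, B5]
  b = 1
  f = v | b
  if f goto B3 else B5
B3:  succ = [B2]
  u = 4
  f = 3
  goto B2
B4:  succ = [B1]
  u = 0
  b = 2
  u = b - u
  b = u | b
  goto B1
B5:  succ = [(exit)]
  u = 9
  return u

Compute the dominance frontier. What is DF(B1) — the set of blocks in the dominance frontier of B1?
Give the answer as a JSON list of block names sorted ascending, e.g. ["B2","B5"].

Answer: ["B1"]

Working:
idom tree: B1←B0 B2←B0 B3←B2 B4←B1 B5←B2
Join-block Dom:
  B1: preds {B0,B4}: {B0} ∩ {B0,B1,B4} = {B0}; idom=B0
  B2: preds {B0,B3}: {B0} ∩ {B0,B2,B3} = {B0}; idom=B0

Frontier:
  join B1 pred B0: · stop@B0
  join B1 pred B4: B4→B1 stop@B0
  join B2 pred B0: · stop@B0
  join B2 pred B3: B3→B2 stop@B0
  B0: DF=∅
  B1: DF={B1}
  B2: DF={B2}
  B3: DF={B2}
  B4: DF={B1}
  B5: DF=∅

DF(B1) = ["B1"]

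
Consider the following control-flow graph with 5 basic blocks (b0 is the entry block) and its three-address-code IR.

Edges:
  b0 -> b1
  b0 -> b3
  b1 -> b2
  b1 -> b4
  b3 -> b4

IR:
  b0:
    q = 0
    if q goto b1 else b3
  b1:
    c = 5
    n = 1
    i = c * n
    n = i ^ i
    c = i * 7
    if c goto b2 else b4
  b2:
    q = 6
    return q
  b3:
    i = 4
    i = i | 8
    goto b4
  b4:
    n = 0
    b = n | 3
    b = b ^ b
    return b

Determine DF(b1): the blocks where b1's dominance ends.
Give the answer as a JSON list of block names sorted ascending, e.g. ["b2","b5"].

Answer: ["b4"]

Derivation:
idom tree: b1←b0 b2←b1 b3←b0 b4←b0
Join-block Dom:
  b4: preds {b1,b3}: {b0,b1} ∩ {b0,b3} = {b0}; idom=b0

Frontier:
  join b4 pred b1: b1 stop@b0
  join b4 pred b3: b3 stop@b0
  DF(b0)=∅
  DF(b1)={b4}
  DF(b2)=∅
  DF(b3)={b4}
  DF(b4)=∅

DF(b1) = ["b4"]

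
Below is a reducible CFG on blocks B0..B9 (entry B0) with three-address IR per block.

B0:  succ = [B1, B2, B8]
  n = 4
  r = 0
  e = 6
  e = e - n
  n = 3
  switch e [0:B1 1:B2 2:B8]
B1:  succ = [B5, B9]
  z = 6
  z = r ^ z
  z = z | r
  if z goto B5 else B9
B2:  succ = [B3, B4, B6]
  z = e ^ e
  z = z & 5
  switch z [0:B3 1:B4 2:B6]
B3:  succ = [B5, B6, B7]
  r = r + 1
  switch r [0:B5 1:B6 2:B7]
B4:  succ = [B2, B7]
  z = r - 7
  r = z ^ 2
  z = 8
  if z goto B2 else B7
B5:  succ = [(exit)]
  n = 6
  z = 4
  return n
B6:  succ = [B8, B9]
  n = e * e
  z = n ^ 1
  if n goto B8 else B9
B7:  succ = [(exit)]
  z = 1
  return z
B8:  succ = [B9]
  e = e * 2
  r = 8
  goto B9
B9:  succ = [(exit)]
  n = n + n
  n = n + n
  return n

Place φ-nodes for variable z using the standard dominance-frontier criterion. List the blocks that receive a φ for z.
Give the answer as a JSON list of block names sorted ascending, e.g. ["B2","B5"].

Answer: ["B2", "B5", "B7", "B8", "B9"]

Analysis:
idom tree: B1←B0 B2←B0 B3←B2 B4←B2 B5←B0 B6←B2 B7←B2 B8←B0 B9←B0
Dom∩ at merges:
  B2: preds {B0,B4}: {B0} ∩ {B0,B2,B4} = {B0}; idom=B0
  B5: preds {B1,B3}: {B0,B1} ∩ {B0,B2,B3} = {B0}; idom=B0
  B6: preds {B2,B3}: {B0,B2} ∩ {B0,B2,B3} = {B0,B2}; idom=B2
  B7: preds {B3,B4}: {B0,B2,B3} ∩ {B0,B2,B4} = {B0,B2}; idom=B2
  B8: preds {B0,B6}: {B0} ∩ {B0,B2,B6} = {B0}; idom=B0
  B9: preds {B1,B6,B8}: {B0,B1} ∩ {B0,B2,B6} ∩ {B0,B8} = {B0}; idom=B0

DF derivation:
  join B2 pred B0: · stop@B0
  join B2 pred B4: B4→B2 stop@B0
  join B5 pred B1: B1 stop@B0
  join B5 pred B3: B3→B2 stop@B0
  join B6 pred B2: · stop@B2
  join B6 pred B3: B3 stop@B2
  join B7 pred B3: B3 stop@B2
  join B7 pred B4: B4 stop@B2
  join B8 pred B0: · stop@B0
  join B8 pred B6: B6→B2 stop@B0
  join B9 pred B1: B1 stop@B0
  join B9 pred B6: B6→B2 stop@B0
  join B9 pred B8: B8 stop@B0
  B0: DF=∅
  B1: DF={B5,B9}
  B2: DF={B2,B5,B8,B9}
  B3: DF={B5,B6,B7}
  B4: DF={B2,B7}
  B5: DF=∅
  B6: DF={B8,B9}
  B7: DF=∅
  B8: DF={B9}
  B9: DF=∅

φ for z: defs {B1,B2,B4,B5,B6,B7}
  DF⁺ = {B2,B5,B7,B8,B9}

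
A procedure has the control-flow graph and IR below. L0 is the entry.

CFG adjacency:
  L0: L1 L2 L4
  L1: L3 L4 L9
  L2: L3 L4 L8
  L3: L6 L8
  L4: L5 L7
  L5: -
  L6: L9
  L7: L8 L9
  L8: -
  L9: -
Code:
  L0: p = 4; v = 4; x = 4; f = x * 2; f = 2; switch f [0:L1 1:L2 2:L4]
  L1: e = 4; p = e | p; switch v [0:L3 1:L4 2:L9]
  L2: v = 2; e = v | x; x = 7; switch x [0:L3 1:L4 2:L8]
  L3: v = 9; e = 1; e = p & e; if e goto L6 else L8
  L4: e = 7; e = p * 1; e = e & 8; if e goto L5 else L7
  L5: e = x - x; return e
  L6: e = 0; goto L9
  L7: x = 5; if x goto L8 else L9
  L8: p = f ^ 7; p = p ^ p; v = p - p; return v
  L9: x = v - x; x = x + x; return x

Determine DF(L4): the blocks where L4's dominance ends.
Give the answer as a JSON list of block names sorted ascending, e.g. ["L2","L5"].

idom tree: L1←L0 L2←L0 L3←L0 L4←L0 L5←L4 L6←L3 L7←L4 L8←L0 L9←L0
Dom at joins:
  L3: preds {L1,L2}: {L0,L1} ∩ {L0,L2} = {L0}; idom=L0
  L4: preds {L0,L1,L2}: {L0} ∩ {L0,L1} ∩ {L0,L2} = {L0}; idom=L0
  L8: preds {L2,L3,L7}: {L0,L2} ∩ {L0,L3} ∩ {L0,L4,L7} = {L0}; idom=L0
  L9: preds {L1,L6,L7}: {L0,L1} ∩ {L0,L3,L6} ∩ {L0,L4,L7} = {L0}; idom=L0

DF derivation:
  L3←L1: walk L1 to L0
  L3←L2: walk L2 to L0
  L4←L0: walk · to L0
  L4←L1: walk L1 to L0
  L4←L2: walk L2 to L0
  L8←L2: walk L2 to L0
  L8←L3: walk L3 to L0
  L8←L7: walk L7→L4 to L0
  L9←L1: walk L1 to L0
  L9←L6: walk L6→L3 to L0
  L9←L7: walk L7→L4 to L0
  DF(L0)=∅
  DF(L1)={L3,L4,L9}
  DF(L2)={L3,L4,L8}
  DF(L3)={L8,L9}
  DF(L4)={L8,L9}
  DF(L5)=∅
  DF(L6)={L9}
  DF(L7)={L8,L9}
  DF(L8)=∅
  DF(L9)=∅

DF(L4) = ["L8", "L9"]

Answer: ["L8", "L9"]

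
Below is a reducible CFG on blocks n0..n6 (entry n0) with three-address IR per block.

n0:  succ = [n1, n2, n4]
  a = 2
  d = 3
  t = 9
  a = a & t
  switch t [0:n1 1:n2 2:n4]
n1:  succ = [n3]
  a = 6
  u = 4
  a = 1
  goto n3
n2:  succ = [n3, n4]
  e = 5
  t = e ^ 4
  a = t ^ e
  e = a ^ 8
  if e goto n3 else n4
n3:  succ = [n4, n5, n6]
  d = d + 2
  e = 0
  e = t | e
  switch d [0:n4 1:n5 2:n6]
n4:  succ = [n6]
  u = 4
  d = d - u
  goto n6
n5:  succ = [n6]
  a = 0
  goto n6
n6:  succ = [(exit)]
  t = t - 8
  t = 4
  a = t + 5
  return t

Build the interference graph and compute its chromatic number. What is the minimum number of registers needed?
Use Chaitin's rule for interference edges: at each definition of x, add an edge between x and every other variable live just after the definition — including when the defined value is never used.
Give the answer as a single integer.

Answer: 3

Derivation:
Block summaries:
  n0: def={a,d,t} ue=∅
  n1: def={a,u} ue=∅
  n2: def={a,e,t} ue=∅
  n3: def={d,e} ue={d,t}
  n4: def={d,u} ue={d}
  n5: def={a} ue=∅
  n6: def={a,t} ue={t}

Backward fixpoint:
  n0: in=∅ out={d,t}
  n1: in={d,t} out={d,t}
  n2: in={d} out={d,t}
  n3: in={d,t} out={d,t}
  n4: in={d,t} out={t}
  n5: in={t} out={t}
  n6: in={t} out=∅

Interference:
  a↔{d,t}
  d↔{a,e,t,u}
  e↔{d,t}
  t↔{a,d,e,u}
  u↔{d,t}

Registers:
  lower bound: {a,d,t} mutually conflict ⇒ χ ≥ 3
  assign a→c2 d→c0 e→c2 t→c1 u→c2 — no edge inside a register ⇒ χ ≤ 3
  χ = 3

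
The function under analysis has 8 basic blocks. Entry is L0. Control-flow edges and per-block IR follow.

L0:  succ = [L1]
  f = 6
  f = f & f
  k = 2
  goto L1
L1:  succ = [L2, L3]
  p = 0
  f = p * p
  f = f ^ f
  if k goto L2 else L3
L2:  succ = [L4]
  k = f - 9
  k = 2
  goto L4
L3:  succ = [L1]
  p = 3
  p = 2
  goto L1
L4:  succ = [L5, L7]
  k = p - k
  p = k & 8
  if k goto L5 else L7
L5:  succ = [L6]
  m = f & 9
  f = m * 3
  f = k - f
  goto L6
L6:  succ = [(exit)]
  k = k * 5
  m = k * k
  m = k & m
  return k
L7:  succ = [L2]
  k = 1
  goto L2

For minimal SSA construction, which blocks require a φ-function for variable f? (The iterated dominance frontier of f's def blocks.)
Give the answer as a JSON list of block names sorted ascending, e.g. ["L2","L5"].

idom tree: L1←L0 L2←L1 L3←L1 L4←L2 L5←L4 L6←L5 L7←L4
Dom∩ at merges:
  L1: preds {L0,L3}: {L0} ∩ {L0,L1,L3} = {L0}; idom=L0
  L2: preds {L1,L7}: {L0,L1} ∩ {L0,L1,L2,L4,L7} = {L0,L1}; idom=L1

DF derivation:
  L1←L0: walk · to L0
  L1←L3: walk L3→L1 to L0
  L2←L1: walk · to L1
  L2←L7: walk L7→L4→L2 to L1
  DF(L0)=∅
  DF(L1)={L1}
  DF(L2)={L2}
  DF(L3)={L1}
  DF(L4)={L2}
  DF(L5)=∅
  DF(L6)=∅
  DF(L7)={L2}

φ for f: defs {L0,L1,L5}
  DF⁺ = {L1}

Answer: ["L1"]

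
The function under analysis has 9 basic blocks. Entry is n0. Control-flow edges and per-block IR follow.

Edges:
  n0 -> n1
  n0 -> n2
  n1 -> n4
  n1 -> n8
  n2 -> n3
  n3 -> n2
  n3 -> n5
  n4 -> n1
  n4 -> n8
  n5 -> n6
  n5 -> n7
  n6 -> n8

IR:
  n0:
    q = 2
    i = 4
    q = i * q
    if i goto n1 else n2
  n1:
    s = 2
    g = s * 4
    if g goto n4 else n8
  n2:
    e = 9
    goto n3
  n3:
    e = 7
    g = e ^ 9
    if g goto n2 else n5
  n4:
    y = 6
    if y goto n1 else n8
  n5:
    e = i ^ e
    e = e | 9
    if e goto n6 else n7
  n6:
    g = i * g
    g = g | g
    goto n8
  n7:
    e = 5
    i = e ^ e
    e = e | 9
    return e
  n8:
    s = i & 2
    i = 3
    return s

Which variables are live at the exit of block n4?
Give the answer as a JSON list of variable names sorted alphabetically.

Answer: ["i"]

Derivation:
Per-block:
  n0: def={i,q} ue=∅
  n1: def={g,s} ue=∅
  n2: def={e} ue=∅
  n3: def={e,g} ue=∅
  n4: def={y} ue=∅
  n5: def={e} ue={e,i}
  n6: def={g} ue={g,i}
  n7: def={e,i} ue=∅
  n8: def={i,s} ue={i}

Backward fixpoint:
  live n0: ∅→{i}
  live n1: {i}→{i}
  live n2: {i}→{i}
  live n3: {i}→{e,g,i}
  live n4: {i}→{i}
  live n5: {e,g,i}→{g,i}
  live n6: {g,i}→{i}
  live n7: ∅→∅
  live n8: {i}→∅

live-out(n4) = ["i"]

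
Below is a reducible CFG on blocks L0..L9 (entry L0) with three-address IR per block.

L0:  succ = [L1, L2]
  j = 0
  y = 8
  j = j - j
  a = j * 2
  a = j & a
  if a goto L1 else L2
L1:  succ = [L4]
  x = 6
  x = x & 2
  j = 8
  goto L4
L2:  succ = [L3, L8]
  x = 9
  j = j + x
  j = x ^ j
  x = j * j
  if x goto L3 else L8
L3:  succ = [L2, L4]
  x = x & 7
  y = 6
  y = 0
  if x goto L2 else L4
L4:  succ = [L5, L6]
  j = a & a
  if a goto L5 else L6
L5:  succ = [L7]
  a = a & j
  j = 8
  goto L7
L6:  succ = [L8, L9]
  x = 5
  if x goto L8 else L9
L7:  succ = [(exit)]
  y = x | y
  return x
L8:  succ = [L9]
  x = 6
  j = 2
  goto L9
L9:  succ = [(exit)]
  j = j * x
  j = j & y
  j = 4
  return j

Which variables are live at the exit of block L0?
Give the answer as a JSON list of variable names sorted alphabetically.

Answer: ["a", "j", "y"]

Derivation:
Per-block:
  L0 def {a,j,y} use ∅
  L1 def {j,x} use ∅
  L2 def {j,x} use {j}
  L3 def {x,y} use {x}
  L4 def {j} use {a}
  L5 def {a,j} use {a,j}
  L6 def {x} use ∅
  L7 def {y} use {x,y}
  L8 def {j,x} use ∅
  L9 def {j} use {j,x,y}

Live sets:
  live L0: ∅→{a,j,y}
  live L1: {a,y}→{a,x,y}
  live L2: {a,j,y}→{a,j,x,y}
  live L3: {a,j,x}→{a,j,x,y}
  live L4: {a,x,y}→{a,j,x,y}
  live L5: {a,j,x,y}→{x,y}
  live L6: {j,y}→{j,x,y}
  live L7: {x,y}→∅
  live L8: {y}→{j,x,y}
  live L9: {j,x,y}→∅

live-out(L0) = ["a", "j", "y"]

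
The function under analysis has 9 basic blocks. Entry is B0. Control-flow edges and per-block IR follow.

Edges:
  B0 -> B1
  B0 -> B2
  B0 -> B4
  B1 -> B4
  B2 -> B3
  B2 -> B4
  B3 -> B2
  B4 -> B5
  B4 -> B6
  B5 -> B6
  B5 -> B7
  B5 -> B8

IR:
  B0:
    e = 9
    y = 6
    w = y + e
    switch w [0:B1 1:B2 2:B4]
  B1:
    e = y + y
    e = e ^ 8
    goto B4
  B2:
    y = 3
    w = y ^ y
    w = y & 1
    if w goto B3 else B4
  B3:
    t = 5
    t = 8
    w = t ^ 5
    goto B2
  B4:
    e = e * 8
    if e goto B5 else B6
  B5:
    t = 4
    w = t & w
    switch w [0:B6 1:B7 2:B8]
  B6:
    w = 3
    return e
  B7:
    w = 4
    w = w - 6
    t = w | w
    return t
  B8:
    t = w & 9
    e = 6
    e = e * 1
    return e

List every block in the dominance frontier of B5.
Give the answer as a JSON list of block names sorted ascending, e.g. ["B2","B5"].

Answer: ["B6"]

Working:
idom tree: B1←B0 B2←B0 B3←B2 B4←B0 B5←B4 B6←B4 B7←B5 B8←B5
Dom at joins:
  B2: preds {B0,B3}: {B0} ∩ {B0,B2,B3} = {B0}; idom=B0
  B4: preds {B0,B1,B2}: {B0} ∩ {B0,B1} ∩ {B0,B2} = {B0}; idom=B0
  B6: preds {B4,B5}: {B0,B4} ∩ {B0,B4,B5} = {B0,B4}; idom=B4

DF walk-up:
  B2←B0: walk · to B0
  B2←B3: walk B3→B2 to B0
  B4←B0: walk · to B0
  B4←B1: walk B1 to B0
  B4←B2: walk B2 to B0
  B6←B4: walk · to B4
  B6←B5: walk B5 to B4
  B0: DF=∅
  B1: DF={B4}
  B2: DF={B2,B4}
  B3: DF={B2}
  B4: DF=∅
  B5: DF={B6}
  B6: DF=∅
  B7: DF=∅
  B8: DF=∅

DF(B5) = ["B6"]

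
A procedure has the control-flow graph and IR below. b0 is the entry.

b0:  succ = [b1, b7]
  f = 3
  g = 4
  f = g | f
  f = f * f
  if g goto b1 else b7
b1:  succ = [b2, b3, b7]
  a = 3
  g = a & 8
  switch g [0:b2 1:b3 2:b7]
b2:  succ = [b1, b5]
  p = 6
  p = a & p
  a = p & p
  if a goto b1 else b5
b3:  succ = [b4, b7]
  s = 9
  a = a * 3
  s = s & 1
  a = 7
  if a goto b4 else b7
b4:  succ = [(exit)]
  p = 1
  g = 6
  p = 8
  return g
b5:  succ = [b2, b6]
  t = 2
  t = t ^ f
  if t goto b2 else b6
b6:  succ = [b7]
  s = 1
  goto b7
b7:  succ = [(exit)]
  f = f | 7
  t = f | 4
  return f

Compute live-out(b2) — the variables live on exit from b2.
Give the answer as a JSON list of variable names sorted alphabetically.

def/use:
  b0: def={f,g} ue=∅
  b1: def={a,g} ue=∅
  b2: def={a,p} ue={a}
  b3: def={a,s} ue={a}
  b4: def={g,p} ue=∅
  b5: def={t} ue={f}
  b6: def={s} ue=∅
  b7: def={f,t} ue={f}

Backward fixpoint:
  b0 li=∅ lo={f}
  b1 li={f} lo={a,f}
  b2 li={a,f} lo={a,f}
  b3 li={a,f} lo={f}
  b4 li=∅ lo=∅
  b5 li={a,f} lo={a,f}
  b6 li={f} lo={f}
  b7 li={f} lo=∅

live-out(b2) = ["a", "f"]

Answer: ["a", "f"]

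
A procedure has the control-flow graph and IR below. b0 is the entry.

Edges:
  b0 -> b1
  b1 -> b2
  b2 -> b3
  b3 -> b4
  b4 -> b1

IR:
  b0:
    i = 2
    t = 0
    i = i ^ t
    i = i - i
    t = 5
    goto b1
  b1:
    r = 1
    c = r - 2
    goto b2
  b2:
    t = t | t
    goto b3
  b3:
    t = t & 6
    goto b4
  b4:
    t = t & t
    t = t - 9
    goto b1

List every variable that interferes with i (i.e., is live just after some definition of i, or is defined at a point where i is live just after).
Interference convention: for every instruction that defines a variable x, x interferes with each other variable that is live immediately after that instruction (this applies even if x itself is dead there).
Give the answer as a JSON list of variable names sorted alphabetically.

Answer: ["t"]

Derivation:
Per-block:
  b0: {i,t} / ∅
  b1: {c,r} / ∅
  b2: {t} / {t}
  b3: {t} / {t}
  b4: {t} / {t}

Backward fixpoint:
  live b0: ∅→{t}
  live b1: {t}→{t}
  live b2: {t}→{t}
  live b3: {t}→{t}
  live b4: {t}→{t}

Interfere edges:
  c — {t}
  i — {t}
  r — {t}
  t — {c,i,r}

N(i) = ["t"]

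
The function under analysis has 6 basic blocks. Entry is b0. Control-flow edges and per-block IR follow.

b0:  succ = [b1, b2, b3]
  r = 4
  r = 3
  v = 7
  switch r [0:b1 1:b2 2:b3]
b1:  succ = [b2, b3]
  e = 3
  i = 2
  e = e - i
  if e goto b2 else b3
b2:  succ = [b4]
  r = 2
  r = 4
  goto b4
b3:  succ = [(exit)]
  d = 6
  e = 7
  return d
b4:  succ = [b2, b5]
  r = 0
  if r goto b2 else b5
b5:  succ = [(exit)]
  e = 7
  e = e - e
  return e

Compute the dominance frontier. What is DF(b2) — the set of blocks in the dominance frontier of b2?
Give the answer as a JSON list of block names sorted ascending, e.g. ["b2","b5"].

idom tree: b1←b0 b2←b0 b3←b0 b4←b2 b5←b4
Dom∩ at merges:
  b2: preds {b0,b1,b4}: {b0} ∩ {b0,b1} ∩ {b0,b2,b4} = {b0}; idom=b0
  b3: preds {b0,b1}: {b0} ∩ {b0,b1} = {b0}; idom=b0

Frontier:
  join b2 pred b0: · stop@b0
  join b2 pred b1: b1 stop@b0
  join b2 pred b4: b4→b2 stop@b0
  join b3 pred b0: · stop@b0
  join b3 pred b1: b1 stop@b0
  b0: DF=∅
  b1: DF={b2,b3}
  b2: DF={b2}
  b3: DF=∅
  b4: DF={b2}
  b5: DF=∅

DF(b2) = ["b2"]

Answer: ["b2"]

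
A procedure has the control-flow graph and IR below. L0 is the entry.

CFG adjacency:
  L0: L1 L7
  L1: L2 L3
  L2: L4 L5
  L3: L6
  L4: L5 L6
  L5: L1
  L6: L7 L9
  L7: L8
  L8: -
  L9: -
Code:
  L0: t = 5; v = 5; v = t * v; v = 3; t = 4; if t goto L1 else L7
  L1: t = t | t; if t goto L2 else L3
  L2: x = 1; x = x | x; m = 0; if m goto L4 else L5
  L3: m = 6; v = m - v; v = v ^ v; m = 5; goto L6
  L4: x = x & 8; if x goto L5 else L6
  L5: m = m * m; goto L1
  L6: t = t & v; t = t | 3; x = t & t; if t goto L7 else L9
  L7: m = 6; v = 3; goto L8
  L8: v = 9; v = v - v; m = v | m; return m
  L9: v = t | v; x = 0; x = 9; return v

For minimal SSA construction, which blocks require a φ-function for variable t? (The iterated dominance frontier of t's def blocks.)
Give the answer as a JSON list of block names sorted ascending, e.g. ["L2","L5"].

Answer: ["L1", "L7"]

Analysis:
idom tree: L1←L0 L2←L1 L3←L1 L4←L2 L5←L2 L6←L1 L7←L0 L8←L7 L9←L6
Dom∩ at merges:
  L1: preds {L0,L5}: {L0} ∩ {L0,L1,L2,L5} = {L0}; idom=L0
  L5: preds {L2,L4}: {L0,L1,L2} ∩ {L0,L1,L2,L4} = {L0,L1,L2}; idom=L2
  L6: preds {L3,L4}: {L0,L1,L3} ∩ {L0,L1,L2,L4} = {L0,L1}; idom=L1
  L7: preds {L0,L6}: {L0} ∩ {L0,L1,L6} = {L0}; idom=L0

DF walk-up:
  L1←L0: walk · to L0
  L1←L5: walk L5→L2→L1 to L0
  L5←L2: walk · to L2
  L5←L4: walk L4 to L2
  L6←L3: walk L3 to L1
  L6←L4: walk L4→L2 to L1
  L7←L0: walk · to L0
  L7←L6: walk L6→L1 to L0
  L0: DF=∅
  L1: DF={L1,L7}
  L2: DF={L1,L6}
  L3: DF={L6}
  L4: DF={L5,L6}
  L5: DF={L1}
  L6: DF={L7}
  L7: DF=∅
  L8: DF=∅
  L9: DF=∅

φ for t: defs {L0,L1,L6}
  DF⁺ = {L1,L7}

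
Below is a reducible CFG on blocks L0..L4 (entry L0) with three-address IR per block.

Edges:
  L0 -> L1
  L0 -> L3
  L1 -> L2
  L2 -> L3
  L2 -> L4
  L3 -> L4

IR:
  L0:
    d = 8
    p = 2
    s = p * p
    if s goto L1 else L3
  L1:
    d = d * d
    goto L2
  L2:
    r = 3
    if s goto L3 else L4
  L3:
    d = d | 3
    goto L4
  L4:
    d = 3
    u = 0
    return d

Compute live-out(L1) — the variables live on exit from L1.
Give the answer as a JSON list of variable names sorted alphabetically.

Answer: ["d", "s"]

Derivation:
Block summaries:
  L0 def {d,p,s} use ∅
  L1 def {d} use {d}
  L2 def {r} use {s}
  L3 def {d} use {d}
  L4 def {d,u} use ∅

Liveness:
  live L0: ∅→{d,s}
  live L1: {d,s}→{d,s}
  live L2: {d,s}→{d}
  live L3: {d}→∅
  live L4: ∅→∅

live-out(L1) = ["d", "s"]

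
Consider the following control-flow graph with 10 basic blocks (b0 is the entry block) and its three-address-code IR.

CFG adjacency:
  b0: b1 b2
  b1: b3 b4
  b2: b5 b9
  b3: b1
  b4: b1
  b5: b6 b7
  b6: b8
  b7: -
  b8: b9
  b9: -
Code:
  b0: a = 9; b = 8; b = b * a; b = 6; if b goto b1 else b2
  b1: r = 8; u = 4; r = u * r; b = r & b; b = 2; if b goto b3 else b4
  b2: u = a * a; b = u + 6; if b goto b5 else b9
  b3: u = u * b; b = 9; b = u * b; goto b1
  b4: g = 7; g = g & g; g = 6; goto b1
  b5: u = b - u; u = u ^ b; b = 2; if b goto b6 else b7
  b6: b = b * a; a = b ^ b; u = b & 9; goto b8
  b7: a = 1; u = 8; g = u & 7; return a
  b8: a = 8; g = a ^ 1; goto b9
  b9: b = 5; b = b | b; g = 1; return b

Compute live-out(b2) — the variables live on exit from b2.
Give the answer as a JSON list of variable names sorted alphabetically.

Block summaries:
  b0 def {a,b} use ∅
  b1 def {b,r,u} use {b}
  b2 def {b,u} use {a}
  b3 def {b,u} use {b,u}
  b4 def {g} use ∅
  b5 def {b,u} use {b,u}
  b6 def {a,b,u} use {a,b}
  b7 def {a,g,u} use ∅
  b8 def {a,g} use ∅
  b9 def {b,g} use ∅

Liveness:
  b0 li=∅ lo={a,b}
  b1 li={b} lo={b,u}
  b2 li={a} lo={a,b,u}
  b3 li={b,u} lo={b}
  b4 li={b} lo={b}
  b5 li={a,b,u} lo={a,b}
  b6 li={a,b} lo=∅
  b7 li=∅ lo=∅
  b8 li=∅ lo=∅
  b9 li=∅ lo=∅

live-out(b2) = ["a", "b", "u"]

Answer: ["a", "b", "u"]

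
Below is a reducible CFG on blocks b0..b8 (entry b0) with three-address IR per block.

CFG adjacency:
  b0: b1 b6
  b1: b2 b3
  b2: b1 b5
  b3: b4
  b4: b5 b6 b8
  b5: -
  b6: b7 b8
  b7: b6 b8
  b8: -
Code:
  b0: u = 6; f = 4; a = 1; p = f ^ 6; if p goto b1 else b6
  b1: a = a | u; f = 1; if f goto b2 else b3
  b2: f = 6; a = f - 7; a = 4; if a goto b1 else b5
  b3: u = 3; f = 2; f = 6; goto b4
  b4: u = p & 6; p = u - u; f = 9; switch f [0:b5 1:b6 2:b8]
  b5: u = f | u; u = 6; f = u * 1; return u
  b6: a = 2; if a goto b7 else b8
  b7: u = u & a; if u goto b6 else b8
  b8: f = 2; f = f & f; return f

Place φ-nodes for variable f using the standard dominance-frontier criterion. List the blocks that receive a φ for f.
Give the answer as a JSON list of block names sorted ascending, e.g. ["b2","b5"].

idom tree: b1←b0 b2←b1 b3←b1 b4←b3 b5←b1 b6←b0 b7←b6 b8←b0
Dom at joins:
  b1: preds {b0,b2}: {b0} ∩ {b0,b1,b2} = {b0}; idom=b0
  b5: preds {b2,b4}: {b0,b1,b2} ∩ {b0,b1,b3,b4} = {b0,b1}; idom=b1
  b6: preds {b0,b4,b7}: {b0} ∩ {b0,b1,b3,b4} ∩ {b0,b6,b7} = {b0}; idom=b0
  b8: preds {b4,b6,b7}: {b0,b1,b3,b4} ∩ {b0,b6} ∩ {b0,b6,b7} = {b0}; idom=b0

DF derivation:
  b1←b0: walk · to b0
  b1←b2: walk b2→b1 to b0
  b5←b2: walk b2 to b1
  b5←b4: walk b4→b3 to b1
  b6←b0: walk · to b0
  b6←b4: walk b4→b3→b1 to b0
  b6←b7: walk b7→b6 to b0
  b8←b4: walk b4→b3→b1 to b0
  b8←b6: walk b6 to b0
  b8←b7: walk b7→b6 to b0
  b0 → ∅
  b1 → {b1,b6,b8}
  b2 → {b1,b5}
  b3 → {b5,b6,b8}
  b4 → {b5,b6,b8}
  b5 → ∅
  b6 → {b6,b8}
  b7 → {b6,b8}
  b8 → ∅

φ for f: defs {b0,b1,b2,b3,b4,b5,b8}
  DF⁺ = {b1,b5,b6,b8}

Answer: ["b1", "b5", "b6", "b8"]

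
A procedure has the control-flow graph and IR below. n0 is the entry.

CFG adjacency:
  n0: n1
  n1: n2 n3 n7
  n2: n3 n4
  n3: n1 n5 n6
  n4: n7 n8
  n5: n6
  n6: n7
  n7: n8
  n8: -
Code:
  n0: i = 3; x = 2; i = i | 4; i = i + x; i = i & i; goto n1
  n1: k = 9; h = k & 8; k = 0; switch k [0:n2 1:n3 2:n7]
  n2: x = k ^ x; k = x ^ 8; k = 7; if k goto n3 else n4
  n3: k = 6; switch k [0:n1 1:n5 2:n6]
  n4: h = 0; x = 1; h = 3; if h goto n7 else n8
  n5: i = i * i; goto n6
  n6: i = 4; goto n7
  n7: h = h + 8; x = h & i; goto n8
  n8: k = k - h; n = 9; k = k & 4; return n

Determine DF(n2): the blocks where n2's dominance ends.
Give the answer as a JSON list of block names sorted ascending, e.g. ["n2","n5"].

Answer: ["n3", "n7", "n8"]

Derivation:
idom tree: n1←n0 n2←n1 n3←n1 n4←n2 n5←n3 n6←n3 n7←n1 n8←n1
Dom at joins:
  n1: preds {n0,n3}: {n0} ∩ {n0,n1,n3} = {n0}; idom=n0
  n3: preds {n1,n2}: {n0,n1} ∩ {n0,n1,n2} = {n0,n1}; idom=n1
  n6: preds {n3,n5}: {n0,n1,n3} ∩ {n0,n1,n3,n5} = {n0,n1,n3}; idom=n3
  n7: preds {n1,n4,n6}: {n0,n1} ∩ {n0,n1,n2,n4} ∩ {n0,n1,n3,n6} = {n0,n1}; idom=n1
  n8: preds {n4,n7}: {n0,n1,n2,n4} ∩ {n0,n1,n7} = {n0,n1}; idom=n1

DF walk-up:
  n1←n0: walk · to n0
  n1←n3: walk n3→n1 to n0
  n3←n1: walk · to n1
  n3←n2: walk n2 to n1
  n6←n3: walk · to n3
  n6←n5: walk n5 to n3
  n7←n1: walk · to n1
  n7←n4: walk n4→n2 to n1
  n7←n6: walk n6→n3 to n1
  n8←n4: walk n4→n2 to n1
  n8←n7: walk n7 to n1
  n0 → ∅
  n1 → {n1}
  n2 → {n3,n7,n8}
  n3 → {n1,n7}
  n4 → {n7,n8}
  n5 → {n6}
  n6 → {n7}
  n7 → {n8}
  n8 → ∅

DF(n2) = ["n3", "n7", "n8"]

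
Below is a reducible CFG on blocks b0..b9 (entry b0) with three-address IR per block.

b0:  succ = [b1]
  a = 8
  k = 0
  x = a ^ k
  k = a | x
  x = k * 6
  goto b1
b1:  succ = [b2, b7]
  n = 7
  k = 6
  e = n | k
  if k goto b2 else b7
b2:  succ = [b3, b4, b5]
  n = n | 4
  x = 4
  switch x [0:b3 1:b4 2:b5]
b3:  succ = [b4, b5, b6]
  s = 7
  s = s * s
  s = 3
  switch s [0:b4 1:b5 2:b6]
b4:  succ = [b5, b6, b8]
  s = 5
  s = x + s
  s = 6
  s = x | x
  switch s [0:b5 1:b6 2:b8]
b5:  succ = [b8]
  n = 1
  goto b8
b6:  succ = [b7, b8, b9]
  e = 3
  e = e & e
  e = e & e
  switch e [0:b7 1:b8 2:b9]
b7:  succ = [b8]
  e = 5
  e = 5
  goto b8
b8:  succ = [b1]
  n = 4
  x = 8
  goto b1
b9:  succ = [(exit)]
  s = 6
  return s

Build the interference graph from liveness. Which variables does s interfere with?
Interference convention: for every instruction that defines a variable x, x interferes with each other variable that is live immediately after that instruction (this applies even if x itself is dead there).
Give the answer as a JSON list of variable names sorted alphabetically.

Per-block:
  b0: def={a,k,x} ue=∅
  b1: def={e,k,n} ue=∅
  b2: def={n,x} ue={n}
  b3: def={s} ue=∅
  b4: def={s} ue={x}
  b5: def={n} ue=∅
  b6: def={e} ue=∅
  b7: def={e} ue=∅
  b8: def={n,x} ue=∅
  b9: def={s} ue=∅

Live sets:
  b0 li=∅ lo=∅
  b1 li=∅ lo={n}
  b2 li={n} lo={x}
  b3 li={x} lo={x}
  b4 li={x} lo=∅
  b5 li=∅ lo=∅
  b6 li=∅ lo=∅
  b7 li=∅ lo=∅
  b8 li=∅ lo=∅
  b9 li=∅ lo=∅

Interference:
  a: {k,x}
  e: {k,n}
  k: {a,e,n}
  n: {e,k}
  s: {x}
  x: {a,s}

N(s) = ["x"]

Answer: ["x"]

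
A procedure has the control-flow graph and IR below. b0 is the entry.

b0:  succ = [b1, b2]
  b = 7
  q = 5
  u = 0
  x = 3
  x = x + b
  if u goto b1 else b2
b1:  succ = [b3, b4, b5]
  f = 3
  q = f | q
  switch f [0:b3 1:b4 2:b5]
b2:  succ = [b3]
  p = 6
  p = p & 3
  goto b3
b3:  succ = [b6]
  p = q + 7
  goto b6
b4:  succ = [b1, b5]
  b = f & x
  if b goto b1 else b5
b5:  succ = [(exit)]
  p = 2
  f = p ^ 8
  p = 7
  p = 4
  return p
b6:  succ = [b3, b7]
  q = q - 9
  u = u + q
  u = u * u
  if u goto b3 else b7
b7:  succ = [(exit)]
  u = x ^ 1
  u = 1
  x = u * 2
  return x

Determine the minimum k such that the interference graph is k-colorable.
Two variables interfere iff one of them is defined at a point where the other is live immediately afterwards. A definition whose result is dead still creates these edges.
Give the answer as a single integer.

def/use:
  b0 def {b,q,u,x} use ∅
  b1 def {f,q} use {q}
  b2 def {p} use ∅
  b3 def {p} use {q}
  b4 def {b} use {f,x}
  b5 def {f,p} use ∅
  b6 def {q,u} use {q,u}
  b7 def {u,x} use {x}

Backward fixpoint:
  b0: in=∅ out={q,u,x}
  b1: in={q,u,x} out={f,q,u,x}
  b2: in={q,u,x} out={q,u,x}
  b3: in={q,u,x} out={q,u,x}
  b4: in={f,q,u,x} out={q,u,x}
  b5: in=∅ out=∅
  b6: in={q,u,x} out={q,u,x}
  b7: in={x} out=∅

Interference:
  b: {q,u,x}
  f: {q,u,x}
  p: {q,u,x}
  q: {b,f,p,u,x}
  u: {b,f,p,q,x}
  x: {b,f,p,q,u}

Colouring:
  clique {b,q,u,x} ⇒ need ≥ 4
  assign b→c3 f→c3 p→c3 q→c0 u→c1 x→c2 — no edge inside a register ⇒ χ ≤ 4
  χ = 4

Answer: 4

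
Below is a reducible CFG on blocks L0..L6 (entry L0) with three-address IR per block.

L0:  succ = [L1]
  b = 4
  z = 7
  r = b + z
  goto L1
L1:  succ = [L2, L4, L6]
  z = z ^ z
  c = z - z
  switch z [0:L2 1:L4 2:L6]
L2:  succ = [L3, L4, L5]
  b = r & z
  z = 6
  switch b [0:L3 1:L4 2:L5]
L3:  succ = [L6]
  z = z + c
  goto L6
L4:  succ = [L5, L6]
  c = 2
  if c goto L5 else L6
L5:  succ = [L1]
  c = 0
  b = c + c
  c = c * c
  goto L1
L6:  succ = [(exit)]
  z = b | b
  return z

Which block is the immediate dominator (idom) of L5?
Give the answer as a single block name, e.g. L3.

Answer: L1

Derivation:
idom tree: L1←L0 L2←L1 L3←L2 L4←L1 L5←L1 L6←L1
Dom∩ at merges:
  L1: preds {L0,L5}: {L0} ∩ {L0,L1,L5} = {L0}; idom=L0
  L4: preds {L1,L2}: {L0,L1} ∩ {L0,L1,L2} = {L0,L1}; idom=L1
  L5: preds {L2,L4}: {L0,L1,L2} ∩ {L0,L1,L4} = {L0,L1}; idom=L1
  L6: preds {L1,L3,L4}: {L0,L1} ∩ {L0,L1,L2,L3} ∩ {L0,L1,L4} = {L0,L1}; idom=L1

idom(L5) = L1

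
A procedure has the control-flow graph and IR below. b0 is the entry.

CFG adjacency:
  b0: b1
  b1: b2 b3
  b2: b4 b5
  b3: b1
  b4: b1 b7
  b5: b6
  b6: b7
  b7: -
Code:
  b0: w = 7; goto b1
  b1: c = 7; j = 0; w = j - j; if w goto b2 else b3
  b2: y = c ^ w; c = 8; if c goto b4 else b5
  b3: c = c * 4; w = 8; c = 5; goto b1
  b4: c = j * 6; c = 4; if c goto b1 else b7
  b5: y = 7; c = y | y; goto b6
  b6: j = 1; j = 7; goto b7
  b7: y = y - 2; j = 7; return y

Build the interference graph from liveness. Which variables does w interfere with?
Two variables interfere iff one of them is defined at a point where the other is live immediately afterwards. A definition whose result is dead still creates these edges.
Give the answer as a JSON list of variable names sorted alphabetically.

Answer: ["c", "j"]

Derivation:
Block summaries:
  b0: def={w} ue=∅
  b1: def={c,j,w} ue=∅
  b2: def={c,y} ue={c,w}
  b3: def={c,w} ue={c}
  b4: def={c} ue={j}
  b5: def={c,y} ue=∅
  b6: def={j} ue=∅
  b7: def={j,y} ue={y}

Live sets:
  b0: in=∅ out=∅
  b1: in=∅ out={c,j,w}
  b2: in={c,j,w} out={j,y}
  b3: in={c} out=∅
  b4: in={j,y} out={y}
  b5: in=∅ out={y}
  b6: in={y} out={y}
  b7: in={y} out=∅

Interference:
  c↔{j,w,y}
  j↔{c,w,y}
  w↔{c,j}
  y↔{c,j}

N(w) = ["c", "j"]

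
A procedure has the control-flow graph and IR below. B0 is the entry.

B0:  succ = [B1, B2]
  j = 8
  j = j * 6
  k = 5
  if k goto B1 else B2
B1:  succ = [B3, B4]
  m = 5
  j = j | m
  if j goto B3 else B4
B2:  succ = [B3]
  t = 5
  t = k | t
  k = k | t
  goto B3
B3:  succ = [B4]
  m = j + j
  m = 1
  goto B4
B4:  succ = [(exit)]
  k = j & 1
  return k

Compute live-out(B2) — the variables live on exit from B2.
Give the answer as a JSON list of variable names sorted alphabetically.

Answer: ["j"]

Working:
Block summaries:
  B0: {j,k} / ∅
  B1: {j,m} / {j}
  B2: {k,t} / {k}
  B3: {m} / {j}
  B4: {k} / {j}

Backward fixpoint:
  B0: in=∅ out={j,k}
  B1: in={j} out={j}
  B2: in={j,k} out={j}
  B3: in={j} out={j}
  B4: in={j} out=∅

live-out(B2) = ["j"]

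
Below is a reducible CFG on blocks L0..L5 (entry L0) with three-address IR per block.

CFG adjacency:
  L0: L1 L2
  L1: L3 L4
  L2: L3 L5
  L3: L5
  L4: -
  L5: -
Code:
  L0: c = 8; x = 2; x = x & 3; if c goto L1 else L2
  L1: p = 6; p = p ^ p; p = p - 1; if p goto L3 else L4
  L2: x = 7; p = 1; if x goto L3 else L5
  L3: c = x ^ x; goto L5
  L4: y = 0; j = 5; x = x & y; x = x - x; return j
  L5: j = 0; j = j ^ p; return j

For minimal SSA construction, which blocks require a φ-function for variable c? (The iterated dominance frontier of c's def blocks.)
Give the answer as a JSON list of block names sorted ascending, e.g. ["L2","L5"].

idom tree: L1←L0 L2←L0 L3←L0 L4←L1 L5←L0
Dom∩ at merges:
  L3: preds {L1,L2}: {L0,L1} ∩ {L0,L2} = {L0}; idom=L0
  L5: preds {L2,L3}: {L0,L2} ∩ {L0,L3} = {L0}; idom=L0

DF derivation:
  L3←L1: walk L1 to L0
  L3←L2: walk L2 to L0
  L5←L2: walk L2 to L0
  L5←L3: walk L3 to L0
  L0 → ∅
  L1 → {L3}
  L2 → {L3,L5}
  L3 → {L5}
  L4 → ∅
  L5 → ∅

φ for c: defs {L0,L3}
  DF⁺ = {L5}

Answer: ["L5"]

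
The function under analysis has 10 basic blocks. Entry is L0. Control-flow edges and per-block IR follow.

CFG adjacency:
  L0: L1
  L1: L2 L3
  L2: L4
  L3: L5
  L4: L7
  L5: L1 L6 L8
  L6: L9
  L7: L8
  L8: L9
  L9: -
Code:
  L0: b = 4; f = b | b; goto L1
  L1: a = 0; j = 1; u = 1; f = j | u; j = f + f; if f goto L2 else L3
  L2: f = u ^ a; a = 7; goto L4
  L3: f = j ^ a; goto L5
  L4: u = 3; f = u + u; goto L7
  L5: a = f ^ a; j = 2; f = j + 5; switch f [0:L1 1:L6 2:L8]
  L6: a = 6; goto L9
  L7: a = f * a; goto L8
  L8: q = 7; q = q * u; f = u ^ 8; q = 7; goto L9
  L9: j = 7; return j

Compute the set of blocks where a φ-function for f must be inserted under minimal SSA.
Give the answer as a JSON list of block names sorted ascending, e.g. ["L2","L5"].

idom tree: L1←L0 L2←L1 L3←L1 L4←L2 L5←L3 L6←L5 L7←L4 L8←L1 L9←L1
Dom∩ at merges:
  L1: preds {L0,L5}: {L0} ∩ {L0,L1,L3,L5} = {L0}; idom=L0
  L8: preds {L5,L7}: {L0,L1,L3,L5} ∩ {L0,L1,L2,L4,L7} = {L0,L1}; idom=L1
  L9: preds {L6,L8}: {L0,L1,L3,L5,L6} ∩ {L0,L1,L8} = {L0,L1}; idom=L1

DF derivation:
  L1←L0: walk · to L0
  L1←L5: walk L5→L3→L1 to L0
  L8←L5: walk L5→L3 to L1
  L8←L7: walk L7→L4→L2 to L1
  L9←L6: walk L6→L5→L3 to L1
  L9←L8: walk L8 to L1
  L0 → ∅
  L1 → {L1}
  L2 → {L8}
  L3 → {L1,L8,L9}
  L4 → {L8}
  L5 → {L1,L8,L9}
  L6 → {L9}
  L7 → {L8}
  L8 → {L9}
  L9 → ∅

φ for f: defs {L0,L1,L2,L3,L4,L5,L8}
  DF⁺ = {L1,L8,L9}

Answer: ["L1", "L8", "L9"]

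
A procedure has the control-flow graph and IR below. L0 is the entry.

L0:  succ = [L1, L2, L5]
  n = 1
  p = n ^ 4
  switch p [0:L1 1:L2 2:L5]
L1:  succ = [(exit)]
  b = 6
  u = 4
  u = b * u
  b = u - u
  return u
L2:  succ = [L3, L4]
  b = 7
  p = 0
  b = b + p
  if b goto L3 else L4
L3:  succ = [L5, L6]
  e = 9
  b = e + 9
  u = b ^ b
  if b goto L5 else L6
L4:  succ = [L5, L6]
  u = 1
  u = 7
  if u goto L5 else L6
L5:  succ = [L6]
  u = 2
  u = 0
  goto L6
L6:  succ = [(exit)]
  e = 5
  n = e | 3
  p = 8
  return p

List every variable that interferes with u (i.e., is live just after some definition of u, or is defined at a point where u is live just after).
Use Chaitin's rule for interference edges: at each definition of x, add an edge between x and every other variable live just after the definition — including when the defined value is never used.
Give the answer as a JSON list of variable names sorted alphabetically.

Per-block:
  L0: {n,p} / ∅
  L1: {b,u} / ∅
  L2: {b,p} / ∅
  L3: {b,e,u} / ∅
  L4: {u} / ∅
  L5: {u} / ∅
  L6: {e,n,p} / ∅

Live sets:
  live L0: ∅→∅
  live L1: ∅→∅
  live L2: ∅→∅
  live L3: ∅→∅
  live L4: ∅→∅
  live L5: ∅→∅
  live L6: ∅→∅

Interfere edges:
  b: {p,u}
  e: ∅
  n: ∅
  p: {b}
  u: {b}

N(u) = ["b"]

Answer: ["b"]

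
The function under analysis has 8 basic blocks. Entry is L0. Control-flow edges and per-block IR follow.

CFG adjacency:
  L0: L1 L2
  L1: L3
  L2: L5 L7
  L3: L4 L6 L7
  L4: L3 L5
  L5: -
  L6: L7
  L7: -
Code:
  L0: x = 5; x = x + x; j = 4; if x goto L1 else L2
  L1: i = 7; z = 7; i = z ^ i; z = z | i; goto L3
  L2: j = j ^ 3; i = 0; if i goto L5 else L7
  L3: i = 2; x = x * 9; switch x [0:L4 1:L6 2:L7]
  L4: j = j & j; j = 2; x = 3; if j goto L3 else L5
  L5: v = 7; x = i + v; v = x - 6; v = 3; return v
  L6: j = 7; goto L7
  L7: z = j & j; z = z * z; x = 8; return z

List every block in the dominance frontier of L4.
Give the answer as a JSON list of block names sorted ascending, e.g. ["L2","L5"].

Answer: ["L3", "L5"]

Derivation:
idom tree: L1←L0 L2←L0 L3←L1 L4←L3 L5←L0 L6←L3 L7←L0
Dom∩ at merges:
  L3: preds {L1,L4}: {L0,L1} ∩ {L0,L1,L3,L4} = {L0,L1}; idom=L1
  L5: preds {L2,L4}: {L0,L2} ∩ {L0,L1,L3,L4} = {L0}; idom=L0
  L7: preds {L2,L3,L6}: {L0,L2} ∩ {L0,L1,L3} ∩ {L0,L1,L3,L6} = {L0}; idom=L0

Frontier:
  L3←L1: walk · to L1
  L3←L4: walk L4→L3 to L1
  L5←L2: walk L2 to L0
  L5←L4: walk L4→L3→L1 to L0
  L7←L2: walk L2 to L0
  L7←L3: walk L3→L1 to L0
  L7←L6: walk L6→L3→L1 to L0
  DF(L0)=∅
  DF(L1)={L5,L7}
  DF(L2)={L5,L7}
  DF(L3)={L3,L5,L7}
  DF(L4)={L3,L5}
  DF(L5)=∅
  DF(L6)={L7}
  DF(L7)=∅

DF(L4) = ["L3", "L5"]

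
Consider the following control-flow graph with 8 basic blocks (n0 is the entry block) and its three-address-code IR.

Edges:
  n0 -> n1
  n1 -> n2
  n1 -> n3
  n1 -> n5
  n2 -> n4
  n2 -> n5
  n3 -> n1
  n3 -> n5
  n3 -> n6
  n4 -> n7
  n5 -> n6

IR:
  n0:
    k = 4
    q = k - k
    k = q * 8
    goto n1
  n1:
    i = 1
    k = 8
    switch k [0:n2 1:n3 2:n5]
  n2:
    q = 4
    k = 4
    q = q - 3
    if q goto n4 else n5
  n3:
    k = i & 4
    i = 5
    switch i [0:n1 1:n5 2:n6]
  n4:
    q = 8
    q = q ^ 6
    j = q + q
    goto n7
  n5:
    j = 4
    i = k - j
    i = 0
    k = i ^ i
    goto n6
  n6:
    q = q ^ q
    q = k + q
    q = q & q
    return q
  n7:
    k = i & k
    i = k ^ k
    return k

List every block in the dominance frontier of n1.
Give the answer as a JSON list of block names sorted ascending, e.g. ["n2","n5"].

Answer: ["n1"]

Derivation:
idom tree: n1←n0 n2←n1 n3←n1 n4←n2 n5←n1 n6←n1 n7←n4
Dom at joins:
  n1: preds {n0,n3}: {n0} ∩ {n0,n1,n3} = {n0}; idom=n0
  n5: preds {n1,n2,n3}: {n0,n1} ∩ {n0,n1,n2} ∩ {n0,n1,n3} = {n0,n1}; idom=n1
  n6: preds {n3,n5}: {n0,n1,n3} ∩ {n0,n1,n5} = {n0,n1}; idom=n1

Frontier:
  n1←n0: walk · to n0
  n1←n3: walk n3→n1 to n0
  n5←n1: walk · to n1
  n5←n2: walk n2 to n1
  n5←n3: walk n3 to n1
  n6←n3: walk n3 to n1
  n6←n5: walk n5 to n1
  n0 → ∅
  n1 → {n1}
  n2 → {n5}
  n3 → {n1,n5,n6}
  n4 → ∅
  n5 → {n6}
  n6 → ∅
  n7 → ∅

DF(n1) = ["n1"]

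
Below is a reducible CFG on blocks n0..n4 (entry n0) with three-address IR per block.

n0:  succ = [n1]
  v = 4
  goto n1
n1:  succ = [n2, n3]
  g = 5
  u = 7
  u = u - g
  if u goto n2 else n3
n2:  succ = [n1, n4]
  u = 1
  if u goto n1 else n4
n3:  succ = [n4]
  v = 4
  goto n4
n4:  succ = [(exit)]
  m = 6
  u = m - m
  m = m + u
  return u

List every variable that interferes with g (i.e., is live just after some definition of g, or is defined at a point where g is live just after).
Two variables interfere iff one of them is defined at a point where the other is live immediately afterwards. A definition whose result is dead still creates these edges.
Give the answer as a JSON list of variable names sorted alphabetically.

Answer: ["u"]

Working:
Per-block:
  n0: def={v} ue=∅
  n1: def={g,u} ue=∅
  n2: def={u} ue=∅
  n3: def={v} ue=∅
  n4: def={m,u} ue=∅

Live sets:
  live n0: ∅→∅
  live n1: ∅→∅
  live n2: ∅→∅
  live n3: ∅→∅
  live n4: ∅→∅

Interference:
  g — {u}
  m — {u}
  u — {g,m}
  v — ∅

N(g) = ["u"]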